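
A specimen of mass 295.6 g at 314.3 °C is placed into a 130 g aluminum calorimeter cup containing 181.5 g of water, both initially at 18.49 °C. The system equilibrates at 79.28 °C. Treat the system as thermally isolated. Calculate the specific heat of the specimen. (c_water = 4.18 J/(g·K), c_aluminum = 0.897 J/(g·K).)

c ≈ 0.766 J/(g·K)

Setting the total heat transfer to zero:
295.6×c×(79.28 − 314.3) + 181.5×4.18×(79.28 − 18.49) + 130×0.897×(79.28 − 18.49) = 0
-69472 c = -53208
c = -53208/-69472 ≈ 0.7659 J/(g·K)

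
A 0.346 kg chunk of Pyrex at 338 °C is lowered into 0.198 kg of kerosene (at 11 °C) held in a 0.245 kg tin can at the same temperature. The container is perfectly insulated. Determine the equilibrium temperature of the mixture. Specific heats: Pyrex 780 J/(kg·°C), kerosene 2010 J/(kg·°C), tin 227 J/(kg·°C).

T_f ≈ 133.0 °C

T_f = Σ m_i c_i T_i / Σ m_i c_i:
T_f = (269.88*338 + 397.98*11 + 55.62*11) / (269.88 + 397.98 + 55.62)
    = 96209 / 723.48 ≈ 132.98 °C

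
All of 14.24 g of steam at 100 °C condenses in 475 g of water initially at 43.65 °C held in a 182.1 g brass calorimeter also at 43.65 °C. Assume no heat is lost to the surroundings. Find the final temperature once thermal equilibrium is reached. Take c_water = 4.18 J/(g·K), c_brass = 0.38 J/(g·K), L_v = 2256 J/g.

Energy conservation, ΣQ = 0:
condense steam: −14.24·2256 = −32125
  condensed water 100 °C→T: 59.52(T − 100)
  water warms: 475·4.18·(T − 43.65) = 1985.5(T − 43.65)
  brass cup: 182.1·0.38·(T − 43.65) = 69.2(T − 43.65)
2114.2 T = 32125 + 5952.3 + 89688 = 127765
T ≈ 60.43 °C (< 100 °C, so full condensation is consistent).

T_f ≈ 60.4 °C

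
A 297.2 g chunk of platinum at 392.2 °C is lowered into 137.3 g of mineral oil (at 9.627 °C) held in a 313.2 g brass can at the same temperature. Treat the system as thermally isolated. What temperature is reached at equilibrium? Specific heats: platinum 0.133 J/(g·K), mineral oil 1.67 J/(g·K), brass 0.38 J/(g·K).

T_f ≈ 48.6 °C

Conservation of energy gives ΣQ = 0:
297.2×0.133×(T − 392.2) + 137.3×1.67×(T − 9.627) + 313.2×0.38×(T − 9.627) = 0
387.83 T = 18856
T = 18856 / 387.83 = 48.6 °C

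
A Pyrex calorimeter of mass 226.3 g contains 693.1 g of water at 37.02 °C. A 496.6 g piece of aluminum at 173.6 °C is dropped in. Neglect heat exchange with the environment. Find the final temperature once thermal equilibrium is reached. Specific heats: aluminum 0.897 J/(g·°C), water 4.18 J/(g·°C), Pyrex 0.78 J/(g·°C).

Heat gained plus heat lost sum to zero:
496.6·0.897·(T − 173.6) + 693.1·4.18·(T − 37.02) + 226.3·0.78·(T − 37.02) = 0
3519.1 T = 191117
T = 191117/3519.1 ≈ 54.31 °C

T_f ≈ 54.3 °C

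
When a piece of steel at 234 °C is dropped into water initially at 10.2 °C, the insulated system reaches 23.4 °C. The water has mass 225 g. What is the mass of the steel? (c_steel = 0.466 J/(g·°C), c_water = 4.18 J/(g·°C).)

|Q_steel| = |Q_water|:
m×0.466×(234 − 23.4) = 225×4.18×(23.4 − 10.2)
98.14 m = 12415  ⇒  m ≈ 126.5 g

m ≈ 126 g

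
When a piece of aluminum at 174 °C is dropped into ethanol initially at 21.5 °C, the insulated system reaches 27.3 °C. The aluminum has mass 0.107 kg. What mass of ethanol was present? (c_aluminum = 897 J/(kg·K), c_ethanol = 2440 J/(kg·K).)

m ≈ 0.995 kg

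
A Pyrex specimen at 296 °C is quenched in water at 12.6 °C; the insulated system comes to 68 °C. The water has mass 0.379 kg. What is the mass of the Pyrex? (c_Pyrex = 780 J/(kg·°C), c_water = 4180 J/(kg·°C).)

m ≈ 0.494 kg

Heat lost by the Pyrex = heat gained by the water:
m×780×(296 − 68) = 0.379×4180×(68 − 12.6)
177840 m = 87766  ⇒  m ≈ 0.4935 kg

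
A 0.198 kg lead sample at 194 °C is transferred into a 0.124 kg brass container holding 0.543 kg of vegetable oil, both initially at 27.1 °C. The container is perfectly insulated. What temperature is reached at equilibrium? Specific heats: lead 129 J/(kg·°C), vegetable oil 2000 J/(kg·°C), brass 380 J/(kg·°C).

T_f ≈ 30.8 °C

Energy conservation, ΣQ = 0:
0.198×129×(T − 194) + 0.543×2000×(T − 27.1) + 0.124×380×(T − 27.1) = 0
1158.7 T = 35663
T ≈ 30.78 °C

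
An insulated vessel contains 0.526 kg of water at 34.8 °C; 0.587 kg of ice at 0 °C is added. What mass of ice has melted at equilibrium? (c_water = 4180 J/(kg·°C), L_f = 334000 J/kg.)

m_melted ≈ 0.229 kg

Water can give up m c ΔT = 0.526·4180·34.8 = 76514 J before reaching 0 °C.
Melting all 0.587 kg of ice would need 0.587·334000 = 196058 J.
Since 76514 < 196058 J, not all the ice melts; equilibrium is at 0 °C.
Mass melted = 76514/334000 ≈ 0.2291 kg.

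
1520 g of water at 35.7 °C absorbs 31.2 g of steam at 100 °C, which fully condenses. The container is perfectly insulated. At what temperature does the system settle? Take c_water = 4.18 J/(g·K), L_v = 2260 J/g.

T_f ≈ 47.9 °C

Sum of m c ΔT and latent-heat terms is zero:
steam→water at 100 °C releases m L_v = 31.2·2260 = 70512; condensed water 100 °C→T: 130.42(T − 100); water warms: 1520·4.18·(T − 35.7) = 6353.6(T − 35.7)
6484 T = 70512 + 13042 + 226824 = 310377
T ≈ 47.87 °C — below 100 °C, confirming all the steam condensed.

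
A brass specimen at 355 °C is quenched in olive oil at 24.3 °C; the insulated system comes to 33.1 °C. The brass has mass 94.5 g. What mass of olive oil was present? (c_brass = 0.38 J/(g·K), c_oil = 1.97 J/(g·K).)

|Q_brass| = |Q_oil|:
94.5×0.38×(355 − 33.1) = m×1.97×(33.1 − 24.3)
17.34 m = 11559  ⇒  m ≈ 666.8 g

m ≈ 667 g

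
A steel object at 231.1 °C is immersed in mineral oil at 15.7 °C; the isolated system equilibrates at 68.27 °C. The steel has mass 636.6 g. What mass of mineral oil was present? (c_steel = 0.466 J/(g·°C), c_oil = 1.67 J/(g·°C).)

m ≈ 550 g

Net heat exchanged in the isolated system is zero:
636.6×0.466×(68.27 − 231.1) + m×1.67×(68.27 − 15.7) = 0
87.79 m = 48304
m = 48304/87.79 ≈ 550.2 g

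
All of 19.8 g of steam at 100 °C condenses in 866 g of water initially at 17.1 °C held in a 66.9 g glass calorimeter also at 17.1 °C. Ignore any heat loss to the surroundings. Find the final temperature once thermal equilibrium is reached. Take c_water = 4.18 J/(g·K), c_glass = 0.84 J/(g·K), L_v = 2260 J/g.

Energy conservation, ΣQ = 0:
latent heat released on condensation: 19.8·2260 = 44748
  condensate cools 100→T: 19.8·4.18·(T − 100) = 82.76(T − 100)
  water warms: 866·4.18·(T − 17.1) = 3619.9(T − 17.1)
  glass cup: 66.9·0.84·(T − 17.1) = 56.2(T − 17.1)
3758.8 T = 44748 + 8276.4 + 62861 = 115885
T ≈ 30.83 °C (< 100 °C, so full condensation is consistent).

T_f ≈ 30.8 °C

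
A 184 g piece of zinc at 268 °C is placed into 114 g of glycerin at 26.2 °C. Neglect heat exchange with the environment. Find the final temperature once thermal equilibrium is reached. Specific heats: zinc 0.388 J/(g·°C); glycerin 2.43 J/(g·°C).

T_f ≈ 75.7 °C

Set heat shed by the hot body equal to heat absorbed by the cold body:
184*0.388*(268 − T) = 114*2.43*(T − 26.2)
71.39(268 − T) = 277.02(T − 26.2)
348.41 T = 26391  ⇒  T ≈ 75.75 °C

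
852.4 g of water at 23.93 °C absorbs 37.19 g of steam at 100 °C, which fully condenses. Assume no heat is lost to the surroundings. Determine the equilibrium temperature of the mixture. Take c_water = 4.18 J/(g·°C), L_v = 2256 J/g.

Sum of m c ΔT and latent-heat terms is zero:
latent heat released on condensation: 37.19×2256 = 83901; condensate cools 100→T: 37.19×4.18×(T − 100) = 155.45(T − 100); original water: 3563(T − 23.93)
3718.5 T = 83901 + 15545 + 85263 = 184709
T ≈ 49.67 °C (< 100 °C, so full condensation is consistent).

T_f ≈ 49.7 °C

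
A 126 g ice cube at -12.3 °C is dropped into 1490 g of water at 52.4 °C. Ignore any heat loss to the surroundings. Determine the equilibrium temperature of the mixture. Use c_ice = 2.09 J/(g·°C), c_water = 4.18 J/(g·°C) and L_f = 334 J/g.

T_f ≈ 41.6 °C

Energy conservation, ΣQ = 0:
ice -12.3→0 °C: 126×2.09×12.3 = 3239.1
  fusion: m_ice L_f = 126×334 = 42084
  meltwater 0→T: 126×4.18×T = 526.68 T
  water cools: 1490×4.18×(T − 52.4) = 6228.2(T − 52.4)
6754.9 T = 326358 − 45323 = 281035
T ≈ 41.60 °C. Since T > 0 °C, the all-ice-melts assumption holds.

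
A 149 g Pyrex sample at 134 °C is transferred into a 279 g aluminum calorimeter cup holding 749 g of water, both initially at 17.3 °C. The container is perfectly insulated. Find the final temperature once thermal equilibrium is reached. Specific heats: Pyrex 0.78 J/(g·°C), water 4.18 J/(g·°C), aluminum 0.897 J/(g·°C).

T_f ≈ 21.2 °C

T_f = Σ m_i c_i T_i / Σ m_i c_i:
T_f = (116.22*134 + 3130.8*17.3 + 250.26*17.3) / (116.22 + 3130.8 + 250.26)
    = 74066 / 3497.3 ≈ 21.18 °C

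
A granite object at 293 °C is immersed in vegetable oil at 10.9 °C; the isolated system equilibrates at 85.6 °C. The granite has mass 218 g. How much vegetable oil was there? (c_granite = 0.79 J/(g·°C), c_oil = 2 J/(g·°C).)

m ≈ 239 g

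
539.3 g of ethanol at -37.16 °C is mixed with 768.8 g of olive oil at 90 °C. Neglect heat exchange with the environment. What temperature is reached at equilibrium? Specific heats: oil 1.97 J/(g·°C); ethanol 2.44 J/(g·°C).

T_f ≈ 30.9 °C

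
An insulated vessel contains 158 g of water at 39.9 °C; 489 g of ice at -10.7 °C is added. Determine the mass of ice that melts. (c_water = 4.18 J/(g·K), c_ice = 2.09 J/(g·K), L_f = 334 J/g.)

m_melted ≈ 46.2 g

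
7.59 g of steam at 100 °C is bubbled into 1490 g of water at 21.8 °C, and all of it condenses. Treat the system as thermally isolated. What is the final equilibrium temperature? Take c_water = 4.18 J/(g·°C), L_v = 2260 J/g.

T_f ≈ 24.9 °C

Taking heat into each body as positive, Σ m c ΔT = 0:
latent heat released on condensation: 7.59×2260 = 17153; condensed water 100 °C→T: 31.73(T − 100); water warms: 1490×4.18×(T − 21.8) = 6228.2(T − 21.8)
6259.9 T = 17153 + 3172.6 + 135775 = 156101
T ≈ 24.94 °C — below 100 °C, confirming all the steam condensed.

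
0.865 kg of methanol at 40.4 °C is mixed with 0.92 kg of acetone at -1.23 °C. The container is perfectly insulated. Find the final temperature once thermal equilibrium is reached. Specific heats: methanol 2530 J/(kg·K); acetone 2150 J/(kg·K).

T_f is the heat-capacity-weighted average of the initial temperatures:
T_f = (2188.4·40.4 + 1978·(-1.23)) / (2188.4 + 1978)
    = 85980 / 4166.4 ≈ 20.64 °C

T_f ≈ 20.6 °C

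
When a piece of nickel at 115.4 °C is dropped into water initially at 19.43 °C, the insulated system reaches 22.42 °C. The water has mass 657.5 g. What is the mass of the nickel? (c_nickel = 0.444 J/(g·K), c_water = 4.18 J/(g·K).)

|Q_nickel| = |Q_water|:
m·0.444·(115.4 − 22.42) = 657.5·4.18·(22.42 − 19.43)
41.28 m = 8217.6  ⇒  m ≈ 199.1 g

m ≈ 199 g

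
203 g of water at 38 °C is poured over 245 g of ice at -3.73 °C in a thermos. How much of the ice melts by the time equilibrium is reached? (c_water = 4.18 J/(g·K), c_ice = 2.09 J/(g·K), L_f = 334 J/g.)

m_melted ≈ 90.8 g

Water can give up m c ΔT = 203·4.18·38 = 32245 J before reaching 0 °C.
Of that, 245·2.09·3.73 = 1909.9 J goes to bring the ice to 0 °C, leaving 30335 J.
Fully melting the ice requires m_ice L_f = 245·334 = 81830 J.
That's not enough to melt it all — equilibrium is at 0 °C with ice remaining.
m_melt = 30335 / L_f = 90.82 g.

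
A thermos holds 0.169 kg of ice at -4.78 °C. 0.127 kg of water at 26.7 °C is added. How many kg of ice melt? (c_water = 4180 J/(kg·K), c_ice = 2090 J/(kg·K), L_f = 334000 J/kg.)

Cooling the water to 0 °C releases 0.127·4180·26.7 = 14174 J.
Warming the ice to 0 °C takes 0.169·2090·4.78 = 1688.3 J, leaving 12486 J for melting.
Melting all 0.169 kg of ice would need 0.169·334000 = 56446 J.
That's not enough to melt it all — equilibrium is at 0 °C with ice remaining.
Mass melted = 12486/334000 ≈ 0.03738 kg.

m_melted ≈ 0.0374 kg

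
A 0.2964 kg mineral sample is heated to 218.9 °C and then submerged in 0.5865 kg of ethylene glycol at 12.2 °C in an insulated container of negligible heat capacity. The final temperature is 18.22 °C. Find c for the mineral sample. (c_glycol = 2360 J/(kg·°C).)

Net heat exchanged in the isolated system is zero:
0.2964·c·(18.22 − 218.9) + 0.5865·2360·(18.22 − 12.2) = 0
-59.48 c = -8332.5
c = -8332.5/-59.48 ≈ 140.1 J/(kg·°C)

c ≈ 140 J/(kg·°C)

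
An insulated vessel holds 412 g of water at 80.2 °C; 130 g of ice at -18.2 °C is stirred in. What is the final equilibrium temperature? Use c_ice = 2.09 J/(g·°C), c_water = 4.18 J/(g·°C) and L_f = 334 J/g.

T_f ≈ 39.6 °C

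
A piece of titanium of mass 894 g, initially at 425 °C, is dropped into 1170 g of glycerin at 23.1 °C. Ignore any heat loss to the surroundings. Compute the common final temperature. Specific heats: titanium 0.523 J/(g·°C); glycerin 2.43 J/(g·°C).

T_f ≈ 79.9 °C

Taking heat into each body as positive, Σ m c ΔT = 0:
894*0.523*(T − 425) + 1170*2.43*(T − 23.1) = 0
3310.7 T = 264389
T = 264389/3310.7 ≈ 79.86 °C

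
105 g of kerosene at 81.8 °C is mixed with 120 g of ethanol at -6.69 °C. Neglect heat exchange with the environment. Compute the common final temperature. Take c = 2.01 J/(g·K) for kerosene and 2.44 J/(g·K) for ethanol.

T_f ≈ 30.4 °C

Net heat exchanged in the isolated system is zero:
105×2.01×(T − 81.8) + 120×2.44×(T − (-6.69)) = 0
211.05(T − 81.8) + 292.8(T − (-6.69)) = 0
(211.05 + 292.8) T = 211.05×81.8 + 292.8×(-6.69)
T ≈ 30.38 °C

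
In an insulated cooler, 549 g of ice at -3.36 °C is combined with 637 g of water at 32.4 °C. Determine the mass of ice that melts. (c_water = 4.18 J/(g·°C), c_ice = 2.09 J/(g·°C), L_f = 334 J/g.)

m_melted ≈ 247 g

Heat available from the water dropping to 0 °C: 637·4.18·32.4 = 86270 J.
Of that, 549·2.09·3.36 = 3855.3 J goes to bring the ice to 0 °C, leaving 82415 J.
To melt every bit of ice: 549·334 = 183366 J.
That's not enough to melt it all — equilibrium is at 0 °C with ice remaining.
m_melted·334 = 82415  ⇒  m_melted ≈ 246.8 g.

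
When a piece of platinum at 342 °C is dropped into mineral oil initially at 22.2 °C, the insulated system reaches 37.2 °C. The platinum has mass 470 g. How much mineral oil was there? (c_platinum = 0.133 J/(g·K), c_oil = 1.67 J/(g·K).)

m ≈ 761 g

Heat lost by the platinum = heat gained by the oil:
470·0.133·(342 − 37.2) = m·1.67·(37.2 − 22.2)
25.05 m = 19053  ⇒  m ≈ 760.6 g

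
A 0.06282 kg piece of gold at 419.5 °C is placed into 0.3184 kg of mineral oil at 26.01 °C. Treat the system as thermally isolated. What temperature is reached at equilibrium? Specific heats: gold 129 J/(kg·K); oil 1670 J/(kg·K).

T_f ≈ 31.9 °C

Net heat exchanged in the isolated system is zero:
0.06282*129*(T − 419.5) + 0.3184*1670*(T − 26.01) = 0
8.104(T − 419.5) + 531.73(T − 26.01) = 0
539.83 T = 17230
T = 17230 / 539.83 = 31.9 °C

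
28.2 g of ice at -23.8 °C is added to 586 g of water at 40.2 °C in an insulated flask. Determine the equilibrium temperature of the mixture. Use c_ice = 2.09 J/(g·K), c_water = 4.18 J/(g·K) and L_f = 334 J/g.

T_f ≈ 34.1 °C

Setting the total heat transfer to zero:
warm ice to 0 °C: 28.2×2.09×(0 − (-23.8)) = 1402.7; melt ice: 28.2×334 = 9418.8; meltwater 0→T: 28.2×4.18×T = 117.88 T; water: 2449.5(T − 40.2)
2567.4 T = 98469 − 10822 = 87648
T ≈ 34.14 °C. Since T > 0 °C, the all-ice-melts assumption holds.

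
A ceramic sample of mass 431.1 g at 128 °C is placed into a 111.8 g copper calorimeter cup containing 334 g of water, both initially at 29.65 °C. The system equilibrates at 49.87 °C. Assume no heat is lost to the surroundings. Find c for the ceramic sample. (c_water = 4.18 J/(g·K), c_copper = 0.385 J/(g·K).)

c ≈ 0.864 J/(g·K)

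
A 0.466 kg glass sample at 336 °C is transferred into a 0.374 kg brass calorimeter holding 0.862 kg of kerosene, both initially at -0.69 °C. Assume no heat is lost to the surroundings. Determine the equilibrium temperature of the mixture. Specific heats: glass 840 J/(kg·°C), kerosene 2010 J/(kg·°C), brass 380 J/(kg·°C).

T_f ≈ 57.5 °C

Heat gained plus heat lost sum to zero:
0.466*840*(T − 336) + 0.862*2010*(T − (-0.69)) + 0.374*380*(T − (-0.69)) = 0
391.44(T − 336) + 1732.6(T − (-0.69)) + 142.12(T − (-0.69)) = 0
2266.2 T = 130230
T = 130230/2266.2 ≈ 57.47 °C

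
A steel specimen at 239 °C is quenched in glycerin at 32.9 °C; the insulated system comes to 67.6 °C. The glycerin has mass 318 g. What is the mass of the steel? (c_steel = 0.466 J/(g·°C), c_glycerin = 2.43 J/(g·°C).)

Let T be the final temperature. ΣQ_i = 0:
m·0.466·(67.6 − 239) + 318·2.43·(67.6 − 32.9) = 0
-79.87 m = -26814
m = -26814/-79.87 ≈ 335.7 g

m ≈ 336 g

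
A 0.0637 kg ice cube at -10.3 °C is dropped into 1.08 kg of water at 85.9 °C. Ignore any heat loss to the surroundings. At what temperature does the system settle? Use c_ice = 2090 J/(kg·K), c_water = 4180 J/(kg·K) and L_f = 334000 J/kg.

T_f ≈ 76.4 °C

Taking heat into each body as positive, Σ m c ΔT = 0:
ice -10.3→0 °C: 0.0637·2090·10.3 = 1371.3; melt ice: 0.0637·334000 = 21276; warm the meltwater: 266.27 T; water: 4514.4(T − 85.9)
4780.7 T = 387787 − 22647 = 365140
T ≈ 76.38 °C — above 0 °C, consistent with complete melting.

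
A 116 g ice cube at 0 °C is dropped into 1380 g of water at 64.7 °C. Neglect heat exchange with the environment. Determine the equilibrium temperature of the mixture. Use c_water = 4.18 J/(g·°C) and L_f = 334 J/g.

Net heat exchanged in the isolated system is zero:
melt ice: 116×334 = 38744; warm the meltwater: 484.88 T; water cools: 1380×4.18×(T − 64.7) = 5768.4(T − 64.7)
6253.3 T = 373215 − 38744 = 334471
T ≈ 53.49 °C — above 0 °C, consistent with complete melting.

T_f ≈ 53.5 °C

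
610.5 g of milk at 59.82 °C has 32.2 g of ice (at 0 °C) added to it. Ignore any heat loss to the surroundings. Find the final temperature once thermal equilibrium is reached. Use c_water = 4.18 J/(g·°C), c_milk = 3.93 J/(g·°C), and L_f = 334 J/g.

T_f ≈ 52.4 °C

Energy conservation, ΣQ = 0:
latent heat to melt: 32.2·334 = 10755
  warm the meltwater: 134.6 T
  milk: 2399.3(T − 59.82)
2533.9 T = 143524 − 10755 = 132769
T ≈ 52.40 °C — above 0 °C, consistent with complete melting.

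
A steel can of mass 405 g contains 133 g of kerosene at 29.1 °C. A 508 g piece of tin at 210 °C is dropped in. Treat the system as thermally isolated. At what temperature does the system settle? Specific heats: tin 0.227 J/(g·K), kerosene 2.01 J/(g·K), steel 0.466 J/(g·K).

T_f is the heat-capacity-weighted average of the initial temperatures:
T_f = (115.32·210 + 267.33·29.1 + 188.73·29.1) / (115.32 + 267.33 + 188.73)
    = 37488 / 571.38 ≈ 65.61 °C

T_f ≈ 65.6 °C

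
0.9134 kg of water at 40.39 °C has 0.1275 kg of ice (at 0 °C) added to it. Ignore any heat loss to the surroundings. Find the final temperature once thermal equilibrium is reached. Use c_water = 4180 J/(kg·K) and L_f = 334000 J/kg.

Energy conservation, ΣQ = 0:
latent heat to melt: 0.1275·334000 = 42585
  warm the meltwater: 532.95 T
  water cools: 0.9134·4180·(T − 40.39) = 3818(T − 40.39)
4351 T = 154210 − 42585 = 111625
T ≈ 25.66 °C — above 0 °C, consistent with complete melting.

T_f ≈ 25.7 °C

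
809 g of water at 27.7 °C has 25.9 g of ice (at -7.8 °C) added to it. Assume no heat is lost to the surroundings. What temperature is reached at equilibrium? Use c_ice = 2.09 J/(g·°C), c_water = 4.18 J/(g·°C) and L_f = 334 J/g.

T_f ≈ 24.2 °C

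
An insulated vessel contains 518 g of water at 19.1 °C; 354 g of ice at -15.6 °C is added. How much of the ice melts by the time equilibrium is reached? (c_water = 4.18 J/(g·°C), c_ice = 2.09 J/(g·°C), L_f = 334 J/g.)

m_melted ≈ 89.3 g

Heat available from the water dropping to 0 °C: 518·4.18·19.1 = 41356 J.
Warming the ice to 0 °C takes 354·2.09·15.6 = 11542 J, leaving 29814 J for melting.
To melt every bit of ice: 354·334 = 118236 J.
That's not enough to melt it all — equilibrium is at 0 °C with ice remaining.
m_melt = 29814 / L_f = 89.26 g.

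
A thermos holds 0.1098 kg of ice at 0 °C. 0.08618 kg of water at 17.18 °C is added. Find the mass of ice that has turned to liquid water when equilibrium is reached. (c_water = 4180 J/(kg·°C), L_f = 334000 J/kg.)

m_melted ≈ 0.0185 kg

Cooling the water to 0 °C releases 0.08618×4180×17.18 = 6188.8 J.
To melt every bit of ice: 0.1098×334000 = 36673 J.
6188.8 J < 36673 J, so only part of the ice melts and the system sits at 0 °C.
Mass melted = 6188.8/334000 ≈ 0.01853 kg.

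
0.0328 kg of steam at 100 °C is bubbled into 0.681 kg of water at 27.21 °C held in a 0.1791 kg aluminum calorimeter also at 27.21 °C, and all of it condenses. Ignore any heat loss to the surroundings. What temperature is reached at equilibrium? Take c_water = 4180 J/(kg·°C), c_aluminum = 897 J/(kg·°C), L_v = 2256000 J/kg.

T_f ≈ 53.9 °C

Taking heat into each body as positive, Σ m c ΔT = 0:
condense steam: −0.0328×2256000 = −73997; condensed water 100 °C→T: 137.1(T − 100); water warms: 0.681×4180×(T − 27.21) = 2846.6(T − 27.21); cup: 160.65(T − 27.21)
3144.3 T = 73997 + 13710 + 81827 = 169534
T ≈ 53.92 °C — below 100 °C, confirming all the steam condensed.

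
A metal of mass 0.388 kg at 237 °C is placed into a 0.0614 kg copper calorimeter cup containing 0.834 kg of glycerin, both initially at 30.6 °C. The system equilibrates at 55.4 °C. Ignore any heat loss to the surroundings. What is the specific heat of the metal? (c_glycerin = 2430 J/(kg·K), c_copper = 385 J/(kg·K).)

Conservation of energy gives ΣQ = 0:
0.388·c·(55.4 − 237) + 0.834·2430·(55.4 − 30.6) + 0.0614·385·(55.4 − 30.6) = 0
-70.46 c = -50846
c = -50846/-70.46 ≈ 721.6 J/(kg·K)

c ≈ 722 J/(kg·K)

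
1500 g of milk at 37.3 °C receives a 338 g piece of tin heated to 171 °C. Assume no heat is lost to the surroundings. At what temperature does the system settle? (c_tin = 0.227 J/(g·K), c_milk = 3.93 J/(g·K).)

T_f ≈ 39.0 °C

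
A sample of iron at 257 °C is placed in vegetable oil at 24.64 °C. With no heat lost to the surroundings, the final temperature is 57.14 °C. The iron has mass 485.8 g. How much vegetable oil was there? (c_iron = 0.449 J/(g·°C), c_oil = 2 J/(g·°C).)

Heat lost by the iron = heat gained by the oil:
485.8·0.449·(257 − 57.14) = m·2·(57.14 − 24.64)
65 m = 43594  ⇒  m ≈ 670.7 g

m ≈ 671 g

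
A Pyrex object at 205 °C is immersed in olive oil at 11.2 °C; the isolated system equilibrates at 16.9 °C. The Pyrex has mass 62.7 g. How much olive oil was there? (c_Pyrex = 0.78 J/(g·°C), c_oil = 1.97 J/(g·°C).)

Taking heat into each body as positive, Σ m c ΔT = 0:
62.7×0.78×(16.9 − 205) + m×1.97×(16.9 − 11.2) = 0
11.23 m = 9199.2
m = 9199.2/11.23 ≈ 819.2 g

m ≈ 819 g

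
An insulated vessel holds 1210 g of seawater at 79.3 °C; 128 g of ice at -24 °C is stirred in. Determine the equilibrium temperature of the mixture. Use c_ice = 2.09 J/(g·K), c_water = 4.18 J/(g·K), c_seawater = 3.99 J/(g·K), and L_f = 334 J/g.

T_f ≈ 62.2 °C

Net heat exchanged in the isolated system is zero:
ice -24→0 °C: 128×2.09×24 = 6420.5; latent heat to melt: 128×334 = 42752; meltwater 0→T: 128×4.18×T = 535.04 T; seawater cools: 1210×3.99×(T − 79.3) = 4827.9(T − 79.3)
5362.9 T = 382852 − 49172 = 333680
T ≈ 62.22 °C — above 0 °C, consistent with complete melting.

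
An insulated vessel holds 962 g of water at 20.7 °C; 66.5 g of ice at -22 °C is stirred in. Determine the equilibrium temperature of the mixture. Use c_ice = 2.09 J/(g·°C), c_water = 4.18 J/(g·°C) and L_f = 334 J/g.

Conservation of energy gives ΣQ = 0:
warm ice to 0 °C: 66.5·2.09·(0 − (-22)) = 3057.7; fusion: m_ice L_f = 66.5·334 = 22211; warm the meltwater: 277.97 T; water cools: 962·4.18·(T − 20.7) = 4021.2(T − 20.7)
4299.1 T = 83238 − 25269 = 57969
T ≈ 13.48 °C (positive, so assuming full melt was valid).

T_f ≈ 13.5 °C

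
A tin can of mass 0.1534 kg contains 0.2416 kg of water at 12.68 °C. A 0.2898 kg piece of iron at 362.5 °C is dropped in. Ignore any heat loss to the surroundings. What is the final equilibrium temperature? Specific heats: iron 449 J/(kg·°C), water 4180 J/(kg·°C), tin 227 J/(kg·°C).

T_f ≈ 51.4 °C

Setting the total heat transfer to zero:
0.2898*449*(T − 362.5) + 0.2416*4180*(T − 12.68) + 0.1534*227*(T − 12.68) = 0
1174.8 T = 60415
T = 60415/1174.8 ≈ 51.42 °C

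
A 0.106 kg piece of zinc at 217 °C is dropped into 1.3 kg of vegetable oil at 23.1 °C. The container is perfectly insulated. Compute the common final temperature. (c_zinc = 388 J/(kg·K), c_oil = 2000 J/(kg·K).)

T_f is the heat-capacity-weighted average of the initial temperatures:
T_f = (41.13*217 + 2600*23.1) / (41.13 + 2600)
    = 68985 / 2641.1 ≈ 26.12 °C

T_f ≈ 26.1 °C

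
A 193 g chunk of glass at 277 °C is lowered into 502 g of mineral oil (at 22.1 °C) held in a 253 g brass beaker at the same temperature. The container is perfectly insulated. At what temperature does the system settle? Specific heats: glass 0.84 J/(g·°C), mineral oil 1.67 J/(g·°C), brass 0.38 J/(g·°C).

T_f ≈ 59.8 °C

Energy conservation, ΣQ = 0:
193×0.84×(T − 277) + 502×1.67×(T − 22.1) + 253×0.38×(T − 22.1) = 0
(162.12 + 838.34 + 96.14) T = 162.12×277 + 838.34×22.1 + 96.14×22.1
T = 65559/1096.6 ≈ 59.78 °C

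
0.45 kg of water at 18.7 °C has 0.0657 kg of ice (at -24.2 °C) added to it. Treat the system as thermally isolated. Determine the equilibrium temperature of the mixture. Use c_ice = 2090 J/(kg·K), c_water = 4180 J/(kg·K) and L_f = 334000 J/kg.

Let T be the final temperature. ΣQ_i = 0:
ice -24.2→0 °C: 0.0657·2090·24.2 = 3323
  latent heat to melt: 0.0657·334000 = 21944
  meltwater 0→T: 0.0657·4180·T = 274.63 T
  water: 1881(T − 18.7)
2155.6 T = 35175 − 25267 = 9907.9
T ≈ 4.60 °C — above 0 °C, consistent with complete melting.

T_f ≈ 4.6 °C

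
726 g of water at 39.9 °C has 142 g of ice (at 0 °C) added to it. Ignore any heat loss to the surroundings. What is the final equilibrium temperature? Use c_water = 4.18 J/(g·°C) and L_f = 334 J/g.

T_f ≈ 20.3 °C

Setting the total heat transfer to zero:
fusion: m_ice L_f = 142·334 = 47428
  meltwater 0→T: 142·4.18·T = 593.56 T
  water: 3034.7(T − 39.9)
3628.2 T = 121084 − 47428 = 73656
T ≈ 20.30 °C — above 0 °C, consistent with complete melting.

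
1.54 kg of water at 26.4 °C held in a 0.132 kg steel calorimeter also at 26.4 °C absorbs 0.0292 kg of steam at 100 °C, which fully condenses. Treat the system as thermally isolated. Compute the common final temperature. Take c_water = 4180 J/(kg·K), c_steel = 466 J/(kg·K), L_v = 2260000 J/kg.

T_f ≈ 37.7 °C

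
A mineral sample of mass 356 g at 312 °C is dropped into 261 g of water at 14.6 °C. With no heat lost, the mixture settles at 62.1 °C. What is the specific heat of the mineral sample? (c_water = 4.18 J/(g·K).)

c ≈ 0.582 J/(g·K)

Setting the total heat transfer to zero:
356×c×(62.1 − 312) + 261×4.18×(62.1 − 14.6) = 0
-88964 c = -51822
c = -51822/-88964 ≈ 0.5825 J/(g·K)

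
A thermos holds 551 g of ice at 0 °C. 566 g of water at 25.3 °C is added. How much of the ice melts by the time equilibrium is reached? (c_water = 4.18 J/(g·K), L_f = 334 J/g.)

Water can give up m c ΔT = 566×4.18×25.3 = 59857 J before reaching 0 °C.
Fully melting the ice requires m_ice L_f = 551×334 = 184034 J.
Since 59857 < 184034 J, not all the ice melts; equilibrium is at 0 °C.
Mass melted = 59857/334 ≈ 179.2 g.

m_melted ≈ 179 g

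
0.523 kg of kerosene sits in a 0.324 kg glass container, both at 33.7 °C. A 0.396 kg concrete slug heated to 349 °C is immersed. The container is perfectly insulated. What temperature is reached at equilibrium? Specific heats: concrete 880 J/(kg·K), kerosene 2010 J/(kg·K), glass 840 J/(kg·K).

T_f is the heat-capacity-weighted average of the initial temperatures:
T_f = (348.48*349 + 1051.2*33.7 + 272.16*33.7) / (348.48 + 1051.2 + 272.16)
    = 166218 / 1671.9 ≈ 99.42 °C

T_f ≈ 99.4 °C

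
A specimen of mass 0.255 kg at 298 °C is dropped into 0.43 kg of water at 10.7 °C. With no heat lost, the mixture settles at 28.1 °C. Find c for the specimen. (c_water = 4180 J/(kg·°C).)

Heat lost by the specimen = heat gained by the water:
0.255·c·(298 − 28.1) = 0.43·4180·(28.1 − 10.7)
68.82 c = 31275  ⇒  c ≈ 454.4 J/(kg·°C)

c ≈ 454 J/(kg·°C)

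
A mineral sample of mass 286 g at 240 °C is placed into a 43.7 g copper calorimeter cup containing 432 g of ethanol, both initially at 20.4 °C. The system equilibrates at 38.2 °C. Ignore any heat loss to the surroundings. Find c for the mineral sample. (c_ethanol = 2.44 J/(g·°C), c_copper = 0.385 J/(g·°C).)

c ≈ 0.33 J/(g·°C)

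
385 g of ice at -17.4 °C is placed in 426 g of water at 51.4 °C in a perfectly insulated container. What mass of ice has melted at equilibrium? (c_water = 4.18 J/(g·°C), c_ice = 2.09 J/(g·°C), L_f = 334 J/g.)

Cooling the water to 0 °C releases 426·4.18·51.4 = 91527 J.
Warming the ice to 0 °C takes 385·2.09·17.4 = 14001 J, leaving 77526 J for melting.
Melting all 385 g of ice would need 385·334 = 128590 J.
77526 J < 128590 J, so only part of the ice melts and the system sits at 0 °C.
m_melt = 77526 / L_f = 232.1 g.

m_melted ≈ 232 g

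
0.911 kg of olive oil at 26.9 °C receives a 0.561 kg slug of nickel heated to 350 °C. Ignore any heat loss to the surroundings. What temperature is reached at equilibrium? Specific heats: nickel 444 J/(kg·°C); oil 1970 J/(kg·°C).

Energy conservation, ΣQ = 0:
0.561×444×(T − 350) + 0.911×1970×(T − 26.9) = 0
(249.08 + 1794.7) T = 249.08×350 + 1794.7×26.9
T = 135456/2043.8 ≈ 66.28 °C

T_f ≈ 66.3 °C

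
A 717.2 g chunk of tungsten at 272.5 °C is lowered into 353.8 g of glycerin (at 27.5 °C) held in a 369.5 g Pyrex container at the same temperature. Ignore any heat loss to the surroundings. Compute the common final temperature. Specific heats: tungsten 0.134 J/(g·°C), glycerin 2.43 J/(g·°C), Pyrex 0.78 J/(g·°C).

Let T be the final temperature. ΣQ_i = 0:
717.2*0.134*(T − 272.5) + 353.8*2.43*(T − 27.5) + 369.5*0.78*(T − 27.5) = 0
96.1(T − 272.5) + 859.73(T − 27.5) + 288.21(T − 27.5) = 0
1244 T = 57757
T = 57757/1244 ≈ 46.43 °C

T_f ≈ 46.4 °C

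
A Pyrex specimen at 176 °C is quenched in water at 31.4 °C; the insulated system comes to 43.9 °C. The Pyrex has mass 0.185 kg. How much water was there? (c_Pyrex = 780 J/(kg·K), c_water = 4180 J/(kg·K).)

m ≈ 0.365 kg

Energy conservation, ΣQ = 0:
0.185×780×(43.9 − 176) + m×4180×(43.9 − 31.4) = 0
52250 m = 19062
m = 19062/52250 ≈ 0.3648 kg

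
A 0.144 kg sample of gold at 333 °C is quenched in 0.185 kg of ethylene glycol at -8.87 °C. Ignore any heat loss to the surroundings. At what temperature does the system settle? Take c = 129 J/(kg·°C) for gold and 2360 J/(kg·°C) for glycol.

Heat gained plus heat lost sum to zero:
0.144*129*(T − 333) + 0.185*2360*(T − (-8.87)) = 0
18.58(T − 333) + 436.6(T − (-8.87)) = 0
455.18 T = 2313.2
T = 2313.2 / 455.18 = 5.08 °C

T_f ≈ 5.1 °C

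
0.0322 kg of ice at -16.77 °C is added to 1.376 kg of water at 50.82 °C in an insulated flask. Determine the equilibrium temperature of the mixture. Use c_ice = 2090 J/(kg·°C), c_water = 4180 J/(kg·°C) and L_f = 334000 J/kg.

T_f ≈ 47.6 °C

Energy balance with sensible and latent terms:
ice -16.77→0 °C: 0.0322·2090·16.77 = 1128.6
  latent heat to melt: 0.0322·334000 = 10755
  meltwater 0→T: 0.0322·4180·T = 134.6 T
  water cools: 1.376·4180·(T − 50.82) = 5751.7(T − 50.82)
5886.3 T = 292300 − 11883 = 280417
T ≈ 47.64 °C (positive, so assuming full melt was valid).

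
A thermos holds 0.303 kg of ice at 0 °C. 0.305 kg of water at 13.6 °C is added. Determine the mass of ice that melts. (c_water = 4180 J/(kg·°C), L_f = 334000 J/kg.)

m_melted ≈ 0.0519 kg

Heat available from the water dropping to 0 °C: 0.305×4180×13.6 = 17339 J.
Fully melting the ice requires m_ice L_f = 0.303×334000 = 101202 J.
Since 17339 < 101202 J, not all the ice melts; equilibrium is at 0 °C.
m_melt = 17339 / L_f = 0.05191 kg.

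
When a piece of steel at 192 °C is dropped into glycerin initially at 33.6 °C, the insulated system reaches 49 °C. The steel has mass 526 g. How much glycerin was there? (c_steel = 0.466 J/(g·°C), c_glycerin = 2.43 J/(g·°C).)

m ≈ 937 g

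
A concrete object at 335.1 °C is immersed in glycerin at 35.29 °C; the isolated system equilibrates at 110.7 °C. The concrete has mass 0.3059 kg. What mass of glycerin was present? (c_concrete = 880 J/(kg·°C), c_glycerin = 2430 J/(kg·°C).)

m ≈ 0.33 kg

Heat lost by the concrete = heat gained by the glycerin:
0.3059·880·(335.1 − 110.7) = m·2430·(110.7 − 35.29)
183246 m = 60407  ⇒  m ≈ 0.3296 kg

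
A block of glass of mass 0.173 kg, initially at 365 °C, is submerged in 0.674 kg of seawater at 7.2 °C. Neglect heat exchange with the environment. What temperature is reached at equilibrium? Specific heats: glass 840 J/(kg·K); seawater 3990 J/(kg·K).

Heat gained plus heat lost sum to zero:
0.173*840*(T − 365) + 0.674*3990*(T − 7.2) = 0
145.32(T − 365) + 2689.3(T − 7.2) = 0
2834.6 T = 72404
T = 72404 / 2834.6 = 25.5 °C

T_f ≈ 25.5 °C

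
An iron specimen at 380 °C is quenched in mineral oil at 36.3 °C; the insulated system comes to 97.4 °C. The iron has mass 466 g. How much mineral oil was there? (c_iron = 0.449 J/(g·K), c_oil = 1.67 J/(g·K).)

m ≈ 579 g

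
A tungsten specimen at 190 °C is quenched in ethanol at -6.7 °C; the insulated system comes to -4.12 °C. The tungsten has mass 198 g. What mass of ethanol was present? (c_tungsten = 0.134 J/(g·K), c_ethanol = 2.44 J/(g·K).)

m ≈ 818 g

Taking heat into each body as positive, Σ m c ΔT = 0:
198×0.134×(-4.12 − 190) + m×2.44×(-4.12 − (-6.7)) = 0
6.295 m = 5150.4
m = 5150.4/6.295 ≈ 818.1 g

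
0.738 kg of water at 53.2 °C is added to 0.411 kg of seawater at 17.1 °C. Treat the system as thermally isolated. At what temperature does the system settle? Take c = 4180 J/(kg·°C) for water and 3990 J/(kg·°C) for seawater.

T_f ≈ 40.7 °C

With ΣQ=0 the equilibrium temperature is the m·c-weighted mean:
T_f = (3084.8*53.2 + 1639.9*17.1) / (3084.8 + 1639.9)
    = 192156 / 4724.7 ≈ 40.67 °C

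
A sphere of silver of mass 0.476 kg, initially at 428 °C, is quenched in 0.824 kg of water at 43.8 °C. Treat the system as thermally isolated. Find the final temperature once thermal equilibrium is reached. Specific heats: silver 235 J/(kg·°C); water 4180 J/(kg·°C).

T_f ≈ 55.9 °C

T_f is the heat-capacity-weighted average of the initial temperatures:
T_f = (111.86*428 + 3444.3*43.8) / (111.86 + 3444.3)
    = 198737 / 3556.2 ≈ 55.89 °C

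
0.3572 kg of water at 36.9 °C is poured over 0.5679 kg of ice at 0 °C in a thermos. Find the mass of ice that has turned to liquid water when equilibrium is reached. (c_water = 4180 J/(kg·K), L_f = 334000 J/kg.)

m_melted ≈ 0.165 kg

Cooling the water to 0 °C releases 0.3572×4180×36.9 = 55095 J.
To melt every bit of ice: 0.5679×334000 = 189679 J.
Since 55095 < 189679 J, not all the ice melts; equilibrium is at 0 °C.
Mass melted = 55095/334000 ≈ 0.165 kg.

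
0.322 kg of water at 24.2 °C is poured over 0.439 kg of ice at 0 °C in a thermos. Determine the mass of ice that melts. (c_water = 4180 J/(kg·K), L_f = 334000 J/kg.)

m_melted ≈ 0.0975 kg

Water can give up m c ΔT = 0.322·4180·24.2 = 32572 J before reaching 0 °C.
To melt every bit of ice: 0.439·334000 = 146626 J.
That's not enough to melt it all — equilibrium is at 0 °C with ice remaining.
Mass melted = 32572/334000 ≈ 0.09752 kg.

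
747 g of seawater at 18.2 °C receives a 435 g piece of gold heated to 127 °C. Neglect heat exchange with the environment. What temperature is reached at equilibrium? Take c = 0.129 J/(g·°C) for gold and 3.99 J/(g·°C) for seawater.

T_f ≈ 20.2 °C

|Q_gold| = |Q_seawater|:
435·0.129·(127 − T) = 747·3.99·(T − 18.2)
56.12(127 − T) = 2980.5(T − 18.2)
3036.6 T = 61372  ⇒  T ≈ 20.21 °C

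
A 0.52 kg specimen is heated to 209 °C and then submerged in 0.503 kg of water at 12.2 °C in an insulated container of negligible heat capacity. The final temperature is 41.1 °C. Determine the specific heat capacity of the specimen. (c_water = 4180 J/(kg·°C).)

c ≈ 696 J/(kg·°C)

m_s c (T_s − T_f) = m_water c_water (T_f − T_0):
0.52×c×(209 − 41.1) = 0.503×4180×(41.1 − 12.2)
87.31 c = 60763  ⇒  c ≈ 696 J/(kg·°C)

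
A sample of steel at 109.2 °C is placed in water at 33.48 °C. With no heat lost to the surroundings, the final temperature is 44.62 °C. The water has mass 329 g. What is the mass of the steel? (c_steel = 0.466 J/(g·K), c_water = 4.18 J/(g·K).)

m ≈ 509 g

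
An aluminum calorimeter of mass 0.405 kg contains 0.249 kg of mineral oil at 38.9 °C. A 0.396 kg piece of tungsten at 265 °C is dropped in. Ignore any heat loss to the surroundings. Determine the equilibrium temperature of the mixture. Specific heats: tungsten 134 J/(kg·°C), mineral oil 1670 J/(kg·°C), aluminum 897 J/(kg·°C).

Let T be the final temperature. ΣQ_i = 0:
0.396·134·(T − 265) + 0.249·1670·(T − 38.9) + 0.405·897·(T − 38.9) = 0
53.06(T − 265) + 415.83(T − 38.9) + 363.29(T − 38.9) = 0
(53.06 + 415.83 + 363.29) T = 53.06·265 + 415.83·38.9 + 363.29·38.9
T = 44370 / 832.18 = 53.3 °C

T_f ≈ 53.3 °C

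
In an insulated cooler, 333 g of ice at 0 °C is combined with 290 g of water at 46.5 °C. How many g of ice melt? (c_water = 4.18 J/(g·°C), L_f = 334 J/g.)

Heat available from the water dropping to 0 °C: 290×4.18×46.5 = 56367 J.
Fully melting the ice requires m_ice L_f = 333×334 = 111222 J.
That's not enough to melt it all — equilibrium is at 0 °C with ice remaining.
m_melt = 56367 / L_f = 168.8 g.

m_melted ≈ 169 g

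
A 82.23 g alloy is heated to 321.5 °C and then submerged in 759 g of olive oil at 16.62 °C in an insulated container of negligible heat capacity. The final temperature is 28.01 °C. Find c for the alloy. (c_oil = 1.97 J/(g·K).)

Let T be the final temperature. ΣQ_i = 0:
82.23×c×(28.01 − 321.5) + 759×1.97×(28.01 − 16.62) = 0
-24134 c = -17031
c = -17031/-24134 ≈ 0.7057 J/(g·K)

c ≈ 0.706 J/(g·K)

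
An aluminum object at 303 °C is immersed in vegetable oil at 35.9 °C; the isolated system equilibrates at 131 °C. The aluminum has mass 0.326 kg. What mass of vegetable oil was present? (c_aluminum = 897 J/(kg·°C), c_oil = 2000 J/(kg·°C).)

|Q_aluminum| = |Q_oil|:
0.326×897×(303 − 131) = m×2000×(131 − 35.9)
190200 m = 50297  ⇒  m ≈ 0.2644 kg

m ≈ 0.264 kg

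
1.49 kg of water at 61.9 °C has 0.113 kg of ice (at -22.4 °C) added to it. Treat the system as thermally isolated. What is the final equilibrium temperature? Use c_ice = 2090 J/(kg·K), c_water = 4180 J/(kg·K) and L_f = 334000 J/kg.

Sum of m c ΔT and latent-heat terms is zero:
ice -22.4→0 °C: 0.113·2090·22.4 = 5290.2
  latent heat to melt: 0.113·334000 = 37742
  warm the meltwater: 472.34 T
  water cools: 1.49·4180·(T − 61.9) = 6228.2(T − 61.9)
6700.5 T = 385526 − 43032 = 342493
T ≈ 51.11 °C (positive, so assuming full melt was valid).

T_f ≈ 51.1 °C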